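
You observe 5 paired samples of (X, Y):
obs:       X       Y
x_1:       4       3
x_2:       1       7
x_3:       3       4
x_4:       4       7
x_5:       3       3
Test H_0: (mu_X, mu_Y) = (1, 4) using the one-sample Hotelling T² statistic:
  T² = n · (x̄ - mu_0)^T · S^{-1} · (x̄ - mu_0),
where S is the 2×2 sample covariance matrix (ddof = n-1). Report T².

Step 1 — sample mean vector:
  mean(X) = (4 + 1 + 3 + 4 + 3) / 5 = 15/5 = 3
  mean(Y) = (3 + 7 + 4 + 7 + 3) / 5 = 24/5 = 4.8
  x̄ = (3, 4.8),  deviation x̄ - mu_0 = (3, 4.8) - (1, 4) = (2, 0.8).

Step 2 — sample covariance matrix, S[i,j] = (1/(n-1)) · Σ_k (x_{k,i} - mean_i) · (x_{k,j} - mean_j), divisor n-1 = 4:
  S[X,X] = ((1)·(1) + (-2)·(-2) + (0)·(0) + (1)·(1) + (0)·(0)) / 4 = 6/4 = 1.5
  S[X,Y] = ((1)·(-1.8) + (-2)·(2.2) + (0)·(-0.8) + (1)·(2.2) + (0)·(-1.8)) / 4 = -4/4 = -1
  S[Y,Y] = ((-1.8)·(-1.8) + (2.2)·(2.2) + (-0.8)·(-0.8) + (2.2)·(2.2) + (-1.8)·(-1.8)) / 4 = 16.8/4 = 4.2
  S = [[1.5, -1],
 [-1, 4.2]].

Step 3 — invert S. det(S) = 1.5·4.2 - (-1)² = 5.3.
  S^{-1} = (1/det) · [[d, -b], [-b, a]] = [[0.7925, 0.1887],
 [0.1887, 0.283]].

Step 4 — quadratic form (x̄ - mu_0)^T · S^{-1} · (x̄ - mu_0):
  S^{-1} · (x̄ - mu_0) = (1.7358, 0.6038),
  (x̄ - mu_0)^T · [...] = (2)·(1.7358) + (0.8)·(0.6038) = 3.9547.

Step 5 — scale by n: T² = 5 · 3.9547 = 19.7736.

T² ≈ 19.7736


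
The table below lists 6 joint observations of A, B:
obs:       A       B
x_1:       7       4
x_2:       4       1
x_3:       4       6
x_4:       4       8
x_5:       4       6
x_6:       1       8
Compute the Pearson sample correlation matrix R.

Step 1 — column means:
  mean(A) = (7 + 4 + 4 + 4 + 4 + 1) / 6 = 24/6 = 4
  mean(B) = (4 + 1 + 6 + 8 + 6 + 8) / 6 = 33/6 = 5.5

Step 2 — sample variances and covariances s[i,j] = (1/(n-1)) · Σ_k (x_{k,i} - mean_i) · (x_{k,j} - mean_j), with n-1 = 5:
  s[A,A] = ((3)·(3) + (0)·(0) + (0)·(0) + (0)·(0) + (0)·(0) + (-3)·(-3)) / 5 = 18/5 = 3.6
  s[A,B] = ((3)·(-1.5) + (0)·(-4.5) + (0)·(0.5) + (0)·(2.5) + (0)·(0.5) + (-3)·(2.5)) / 5 = -12/5 = -2.4
  s[B,B] = ((-1.5)·(-1.5) + (-4.5)·(-4.5) + (0.5)·(0.5) + (2.5)·(2.5) + (0.5)·(0.5) + (2.5)·(2.5)) / 5 = 35.5/5 = 7.1
  Sample standard deviations s_i = √(s[i,i]):
  s(A) = √(3.6) = 1.8974
  s(B) = √(7.1) = 2.6646

Step 3 — r_{ij} = s_{ij} / (s_i · s_j):
  r[A,A] = 1 (diagonal).
  r[A,B] = -2.4 / (1.8974 · 2.6646) = -2.4 / 5.0557 = -0.4747
  r[B,B] = 1 (diagonal).

R is symmetric with unit diagonal. Assembling:

R = [[1, -0.4747],
 [-0.4747, 1]]


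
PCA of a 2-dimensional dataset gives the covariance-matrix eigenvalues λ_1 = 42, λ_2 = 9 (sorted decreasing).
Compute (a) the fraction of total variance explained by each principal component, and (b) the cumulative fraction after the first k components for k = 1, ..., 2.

Step 1 — total variance = trace(Sigma) = Σ λ_i = 42 + 9 = 51.

Step 2 — fraction explained by component i = λ_i / Σ λ:
  PC1: 42/51 = 0.8235
  PC2: 9/51 = 0.1765

Step 3 — cumulative fraction after k components = (λ_1 + ... + λ_k) / Σ λ:
  k = 1: 42/51 = 0.8235
  k = 2: (42 + 9)/51 = 51/51 = 1

Summary (fraction, with percent):

explained: PC1 0.8235 (82.35%), PC2 0.1765 (17.65%);  cumulative: 0.8235, 1


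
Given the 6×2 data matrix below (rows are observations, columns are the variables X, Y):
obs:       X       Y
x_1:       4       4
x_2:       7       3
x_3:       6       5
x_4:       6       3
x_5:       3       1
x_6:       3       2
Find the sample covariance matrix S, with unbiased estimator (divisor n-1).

Step 1 — column means:
  mean(X) = (4 + 7 + 6 + 6 + 3 + 3) / 6 = 29/6 = 4.8333
  mean(Y) = (4 + 3 + 5 + 3 + 1 + 2) / 6 = 18/6 = 3

Step 2 — sample covariance S[i,j] = (1/(n-1)) · Σ_k (x_{k,i} - mean_i) · (x_{k,j} - mean_j), with n-1 = 5.
  S[X,X] = ((-0.8333)·(-0.8333) + (2.1667)·(2.1667) + (1.1667)·(1.1667) + (1.1667)·(1.1667) + (-1.8333)·(-1.8333) + (-1.8333)·(-1.8333)) / 5 = 14.8333/5 = 2.9667
  S[X,Y] = ((-0.8333)·(1) + (2.1667)·(0) + (1.1667)·(2) + (1.1667)·(0) + (-1.8333)·(-2) + (-1.8333)·(-1)) / 5 = 7/5 = 1.4
  S[Y,Y] = ((1)·(1) + (0)·(0) + (2)·(2) + (0)·(0) + (-2)·(-2) + (-1)·(-1)) / 5 = 10/5 = 2

S is symmetric (S[j,i] = S[i,j]). Assembling:

S = [[2.9667, 1.4],
 [1.4, 2]]


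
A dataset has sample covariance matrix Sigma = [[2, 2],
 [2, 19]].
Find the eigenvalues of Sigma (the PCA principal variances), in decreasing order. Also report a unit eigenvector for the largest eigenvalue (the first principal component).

Step 1 — characteristic polynomial of 2×2 Sigma:
  det(Sigma - λI) = λ² - trace · λ + det = 0.
  trace = 2 + 19 = 21, det = 2·19 - (2)² = 34.
Step 2 — discriminant:
  Δ = trace² - 4·det = 441 - 136 = 305.
Step 3 — eigenvalues:
  λ = (trace ± √Δ)/2 = (21 ± 17.4642)/2,
  λ_1 = 19.2321,  λ_2 = 1.7679.

Step 4 — unit eigenvector for λ_1: solve (Sigma - λ_1 I)v = 0. First row:
  (2 - 19.2321)·v_x + (2)·v_y = 0, i.e. (-17.2321)·v_x + (2)·v_y = 0,
  so v ∝ (b, λ_1 - a) = (2, 17.2321) = u.
  ||u|| = √((2)² + (17.2321)²) = √(300.9461) ≈ 17.3478,
  v_1 = u/||u|| ≈ (0.1153, 0.9933) (||v_1|| = 1).

λ_1 = 19.2321,  λ_2 = 1.7679;  v_1 ≈ (0.1153, 0.9933)


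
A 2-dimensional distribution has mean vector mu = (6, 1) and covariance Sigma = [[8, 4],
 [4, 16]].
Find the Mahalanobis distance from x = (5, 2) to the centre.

Step 1 — centre the observation: (x - mu) = (-1, 1).

Step 2 — invert Sigma. det(Sigma) = 8·16 - (4)² = 112.
  Sigma^{-1} = (1/det) · [[d, -b], [-b, a]] = [[0.1429, -0.0357],
 [-0.0357, 0.0714]].

Step 3 — form the quadratic (x - mu)^T · Sigma^{-1} · (x - mu):
  Sigma^{-1} · (x - mu) = (-0.1786, 0.1071).
  (x - mu)^T · [Sigma^{-1} · (x - mu)] = (-1)·(-0.1786) + (1)·(0.1071) = 0.2857.

Step 4 — take square root: d = √(0.2857) ≈ 0.5345.

d(x, mu) = √(0.2857) ≈ 0.5345


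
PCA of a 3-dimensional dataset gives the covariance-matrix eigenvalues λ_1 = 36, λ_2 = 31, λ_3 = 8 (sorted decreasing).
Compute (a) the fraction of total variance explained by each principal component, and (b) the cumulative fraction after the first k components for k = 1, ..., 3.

Step 1 — total variance = trace(Sigma) = Σ λ_i = 36 + 31 + 8 = 75.

Step 2 — fraction explained by component i = λ_i / Σ λ:
  PC1: 36/75 = 0.48
  PC2: 31/75 = 0.4133
  PC3: 8/75 = 0.1067

Step 3 — cumulative fraction after k components = (λ_1 + ... + λ_k) / Σ λ:
  k = 1: 36/75 = 0.48
  k = 2: (36 + 31)/75 = 67/75 = 0.8933
  k = 3: (36 + 31 + 8)/75 = 75/75 = 1

Summary (fraction, with percent):

explained: PC1 0.48 (48%), PC2 0.4133 (41.33%), PC3 0.1067 (10.67%);  cumulative: 0.48, 0.8933, 1


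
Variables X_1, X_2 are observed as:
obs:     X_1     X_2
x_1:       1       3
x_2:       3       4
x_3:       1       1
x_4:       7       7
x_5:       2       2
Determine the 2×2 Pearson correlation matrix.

Step 1 — column means:
  mean(X_1) = (1 + 3 + 1 + 7 + 2) / 5 = 14/5 = 2.8
  mean(X_2) = (3 + 4 + 1 + 7 + 2) / 5 = 17/5 = 3.4

Step 2 — sample variances and covariances s[i,j] = (1/(n-1)) · Σ_k (x_{k,i} - mean_i) · (x_{k,j} - mean_j), with n-1 = 4:
  s[X_1,X_1] = ((-1.8)·(-1.8) + (0.2)·(0.2) + (-1.8)·(-1.8) + (4.2)·(4.2) + (-0.8)·(-0.8)) / 4 = 24.8/4 = 6.2
  s[X_1,X_2] = ((-1.8)·(-0.4) + (0.2)·(0.6) + (-1.8)·(-2.4) + (4.2)·(3.6) + (-0.8)·(-1.4)) / 4 = 21.4/4 = 5.35
  s[X_2,X_2] = ((-0.4)·(-0.4) + (0.6)·(0.6) + (-2.4)·(-2.4) + (3.6)·(3.6) + (-1.4)·(-1.4)) / 4 = 21.2/4 = 5.3
  Sample standard deviations s_i = √(s[i,i]):
  s(X_1) = √(6.2) = 2.49
  s(X_2) = √(5.3) = 2.3022

Step 3 — r_{ij} = s_{ij} / (s_i · s_j):
  r[X_1,X_1] = 1 (diagonal).
  r[X_1,X_2] = 5.35 / (2.49 · 2.3022) = 5.35 / 5.7324 = 0.9333
  r[X_2,X_2] = 1 (diagonal).

R is symmetric with unit diagonal. Assembling:

R = [[1, 0.9333],
 [0.9333, 1]]


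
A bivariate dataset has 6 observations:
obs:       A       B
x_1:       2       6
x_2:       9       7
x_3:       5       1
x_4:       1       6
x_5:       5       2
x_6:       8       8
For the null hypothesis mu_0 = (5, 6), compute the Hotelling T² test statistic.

Step 1 — sample mean vector:
  mean(A) = (2 + 9 + 5 + 1 + 5 + 8) / 6 = 30/6 = 5
  mean(B) = (6 + 7 + 1 + 6 + 2 + 8) / 6 = 30/6 = 5
  x̄ = (5, 5),  deviation x̄ - mu_0 = (5, 5) - (5, 6) = (0, -1).

Step 2 — sample covariance matrix, S[i,j] = (1/(n-1)) · Σ_k (x_{k,i} - mean_i) · (x_{k,j} - mean_j), divisor n-1 = 5:
  S[A,A] = ((-3)·(-3) + (4)·(4) + (0)·(0) + (-4)·(-4) + (0)·(0) + (3)·(3)) / 5 = 50/5 = 10
  S[A,B] = ((-3)·(1) + (4)·(2) + (0)·(-4) + (-4)·(1) + (0)·(-3) + (3)·(3)) / 5 = 10/5 = 2
  S[B,B] = ((1)·(1) + (2)·(2) + (-4)·(-4) + (1)·(1) + (-3)·(-3) + (3)·(3)) / 5 = 40/5 = 8
  S = [[10, 2],
 [2, 8]].

Step 3 — invert S. det(S) = 10·8 - (2)² = 76.
  S^{-1} = (1/det) · [[d, -b], [-b, a]] = [[0.1053, -0.0263],
 [-0.0263, 0.1316]].

Step 4 — quadratic form (x̄ - mu_0)^T · S^{-1} · (x̄ - mu_0):
  S^{-1} · (x̄ - mu_0) = (0.0263, -0.1316),
  (x̄ - mu_0)^T · [...] = (0)·(0.0263) + (-1)·(-0.1316) = 0.1316.

Step 5 — scale by n: T² = 6 · 0.1316 = 0.7895.

T² ≈ 0.7895


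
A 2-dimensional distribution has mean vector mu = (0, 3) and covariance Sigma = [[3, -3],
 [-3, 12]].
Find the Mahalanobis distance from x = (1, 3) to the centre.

Step 1 — centre the observation: (x - mu) = (1, 0).

Step 2 — invert Sigma. det(Sigma) = 3·12 - (-3)² = 27.
  Sigma^{-1} = (1/det) · [[d, -b], [-b, a]] = [[0.4444, 0.1111],
 [0.1111, 0.1111]].

Step 3 — form the quadratic (x - mu)^T · Sigma^{-1} · (x - mu):
  Sigma^{-1} · (x - mu) = (0.4444, 0.1111).
  (x - mu)^T · [Sigma^{-1} · (x - mu)] = (1)·(0.4444) + (0)·(0.1111) = 0.4444.

Step 4 — take square root: d = √(0.4444) ≈ 0.6667.

d(x, mu) = √(0.4444) ≈ 0.6667


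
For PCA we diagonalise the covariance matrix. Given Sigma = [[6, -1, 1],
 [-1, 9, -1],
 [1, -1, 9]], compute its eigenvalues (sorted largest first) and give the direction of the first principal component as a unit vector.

Step 1 — characteristic polynomial p(λ) = det(λI - Sigma) = λ³ - tr·λ² + c_1·λ - det, where tr = trace, c_1 = sum of the principal 2×2 minors, det = det(Sigma):
  tr = 6 + 9 + 9 = 24,
  c_1 = (6·9 - (-1)²) + (6·9 - (1)²) + (9·9 - (-1)²) = 53 + 53 + 80 = 186,
  det = 6·(9·9 - (-1)²) - (-1)·((-1)·9 - (-1)·(1)) + (1)·((-1)·(-1) - 9·(1)) = 6·(80) - (-1)·(-8) + (1)·(-8) = 464.
  So p(λ) = λ³ - 24λ² + 186λ - 464.
Step 2 — look for an integer root (rational root theorem: any rational root is an integer divisor of 464). Testing λ = 8:
  p(8) = 512 - 1536 + 1488 - 464 = 0  ✓
  Dividing out (λ - 8): p(λ) = (λ - 8)(λ² - 16λ + 58).
Step 3 — remaining eigenvalues from the quadratic λ² - 16λ + 58 = 0:
  Δ = 16² - 4·58 = 256 - 232 = 24,  λ = (16 ± √24)/2 = (16 ± 4.899)/2 ≈ 10.4495 or 5.5505.
  Sorted: λ_1 = 10.4495,  λ_2 = 8,  λ_3 = 5.5505  (check: sum = 24 = tr ✓).

Step 4 — unit eigenvector for λ_1 ≈ 10.4495: v spans the null space of (Sigma - λ_1 I), whose rows are
  r_1 = (-4.4495, -1, 1),  r_2 = (-1, -1.4495, -1),  r_3 = (1, -1, -1.4495).
  v is orthogonal to every row, so take v ∝ r_1 × r_2 = ((-1)·(-1) - (1)·(-1.4495), (1)·(-1) - (-4.4495)·(-1), (-4.4495)·(-1.4495) - (-1)·(-1)) ≈ (2.4495, -5.4495, 5.4495).
  Let u = (2.4495, -5.4495, 5.4495).
  ||u|| = √((2.4495)² + (-5.4495)² + (5.4495)²) = √(65.3939) ≈ 8.0866,  v_1 = u/||u|| ≈ (0.3029, -0.6739, 0.6739) (||v_1|| = 1).

λ_1 = 10.4495,  λ_2 = 8,  λ_3 = 5.5505;  v_1 ≈ (0.3029, -0.6739, 0.6739)


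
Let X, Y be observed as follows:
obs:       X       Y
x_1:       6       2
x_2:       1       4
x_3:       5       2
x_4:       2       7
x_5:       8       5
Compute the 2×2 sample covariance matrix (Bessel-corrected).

Step 1 — column means:
  mean(X) = (6 + 1 + 5 + 2 + 8) / 5 = 22/5 = 4.4
  mean(Y) = (2 + 4 + 2 + 7 + 5) / 5 = 20/5 = 4

Step 2 — sample covariance S[i,j] = (1/(n-1)) · Σ_k (x_{k,i} - mean_i) · (x_{k,j} - mean_j), with n-1 = 4.
  S[X,X] = ((1.6)·(1.6) + (-3.4)·(-3.4) + (0.6)·(0.6) + (-2.4)·(-2.4) + (3.6)·(3.6)) / 4 = 33.2/4 = 8.3
  S[X,Y] = ((1.6)·(-2) + (-3.4)·(0) + (0.6)·(-2) + (-2.4)·(3) + (3.6)·(1)) / 4 = -8/4 = -2
  S[Y,Y] = ((-2)·(-2) + (0)·(0) + (-2)·(-2) + (3)·(3) + (1)·(1)) / 4 = 18/4 = 4.5

S is symmetric (S[j,i] = S[i,j]). Assembling:

S = [[8.3, -2],
 [-2, 4.5]]


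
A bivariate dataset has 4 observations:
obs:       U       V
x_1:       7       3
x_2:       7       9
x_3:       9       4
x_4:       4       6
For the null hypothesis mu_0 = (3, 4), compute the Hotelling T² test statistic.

Step 1 — sample mean vector:
  mean(U) = (7 + 7 + 9 + 4) / 4 = 27/4 = 6.75
  mean(V) = (3 + 9 + 4 + 6) / 4 = 22/4 = 5.5
  x̄ = (6.75, 5.5),  deviation x̄ - mu_0 = (6.75, 5.5) - (3, 4) = (3.75, 1.5).

Step 2 — sample covariance matrix, S[i,j] = (1/(n-1)) · Σ_k (x_{k,i} - mean_i) · (x_{k,j} - mean_j), divisor n-1 = 3:
  S[U,U] = ((0.25)·(0.25) + (0.25)·(0.25) + (2.25)·(2.25) + (-2.75)·(-2.75)) / 3 = 12.75/3 = 4.25
  S[U,V] = ((0.25)·(-2.5) + (0.25)·(3.5) + (2.25)·(-1.5) + (-2.75)·(0.5)) / 3 = -4.5/3 = -1.5
  S[V,V] = ((-2.5)·(-2.5) + (3.5)·(3.5) + (-1.5)·(-1.5) + (0.5)·(0.5)) / 3 = 21/3 = 7
  S = [[4.25, -1.5],
 [-1.5, 7]].

Step 3 — invert S. det(S) = 4.25·7 - (-1.5)² = 27.5.
  S^{-1} = (1/det) · [[d, -b], [-b, a]] = [[0.2545, 0.0545],
 [0.0545, 0.1545]].

Step 4 — quadratic form (x̄ - mu_0)^T · S^{-1} · (x̄ - mu_0):
  S^{-1} · (x̄ - mu_0) = (1.0364, 0.4364),
  (x̄ - mu_0)^T · [...] = (3.75)·(1.0364) + (1.5)·(0.4364) = 4.5409.

Step 5 — scale by n: T² = 4 · 4.5409 = 18.1636.

T² ≈ 18.1636


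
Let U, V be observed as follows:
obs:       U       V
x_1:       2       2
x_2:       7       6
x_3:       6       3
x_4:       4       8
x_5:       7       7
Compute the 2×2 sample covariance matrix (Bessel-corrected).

Step 1 — column means:
  mean(U) = (2 + 7 + 6 + 4 + 7) / 5 = 26/5 = 5.2
  mean(V) = (2 + 6 + 3 + 8 + 7) / 5 = 26/5 = 5.2

Step 2 — sample covariance S[i,j] = (1/(n-1)) · Σ_k (x_{k,i} - mean_i) · (x_{k,j} - mean_j), with n-1 = 4.
  S[U,U] = ((-3.2)·(-3.2) + (1.8)·(1.8) + (0.8)·(0.8) + (-1.2)·(-1.2) + (1.8)·(1.8)) / 4 = 18.8/4 = 4.7
  S[U,V] = ((-3.2)·(-3.2) + (1.8)·(0.8) + (0.8)·(-2.2) + (-1.2)·(2.8) + (1.8)·(1.8)) / 4 = 9.8/4 = 2.45
  S[V,V] = ((-3.2)·(-3.2) + (0.8)·(0.8) + (-2.2)·(-2.2) + (2.8)·(2.8) + (1.8)·(1.8)) / 4 = 26.8/4 = 6.7

S is symmetric (S[j,i] = S[i,j]). Assembling:

S = [[4.7, 2.45],
 [2.45, 6.7]]


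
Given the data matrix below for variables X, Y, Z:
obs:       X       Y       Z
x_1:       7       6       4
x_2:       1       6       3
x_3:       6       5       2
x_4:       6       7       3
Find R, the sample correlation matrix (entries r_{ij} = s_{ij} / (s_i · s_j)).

Step 1 — column means:
  mean(X) = (7 + 1 + 6 + 6) / 4 = 20/4 = 5
  mean(Y) = (6 + 6 + 5 + 7) / 4 = 24/4 = 6
  mean(Z) = (4 + 3 + 2 + 3) / 4 = 12/4 = 3

Step 2 — sample variances and covariances s[i,j] = (1/(n-1)) · Σ_k (x_{k,i} - mean_i) · (x_{k,j} - mean_j), with n-1 = 3:
  s[X,X] = ((2)·(2) + (-4)·(-4) + (1)·(1) + (1)·(1)) / 3 = 22/3 = 7.3333
  s[X,Y] = ((2)·(0) + (-4)·(0) + (1)·(-1) + (1)·(1)) / 3 = 0/3 = 0
  s[X,Z] = ((2)·(1) + (-4)·(0) + (1)·(-1) + (1)·(0)) / 3 = 1/3 = 0.3333
  s[Y,Y] = ((0)·(0) + (0)·(0) + (-1)·(-1) + (1)·(1)) / 3 = 2/3 = 0.6667
  s[Y,Z] = ((0)·(1) + (0)·(0) + (-1)·(-1) + (1)·(0)) / 3 = 1/3 = 0.3333
  s[Z,Z] = ((1)·(1) + (0)·(0) + (-1)·(-1) + (0)·(0)) / 3 = 2/3 = 0.6667
  Sample standard deviations s_i = √(s[i,i]):
  s(X) = √(7.3333) = 2.708
  s(Y) = √(0.6667) = 0.8165
  s(Z) = √(0.6667) = 0.8165

Step 3 — r_{ij} = s_{ij} / (s_i · s_j):
  r[X,X] = 1 (diagonal).
  r[X,Y] = 0 / (2.708 · 0.8165) = 0 / 2.2111 = 0
  r[X,Z] = 0.3333 / (2.708 · 0.8165) = 0.3333 / 2.2111 = 0.1508
  r[Y,Y] = 1 (diagonal).
  r[Y,Z] = 0.3333 / (0.8165 · 0.8165) = 0.3333 / 0.6667 = 0.5
  r[Z,Z] = 1 (diagonal).

R is symmetric with unit diagonal. Assembling:

R = [[1, 0, 0.1508],
 [0, 1, 0.5],
 [0.1508, 0.5, 1]]


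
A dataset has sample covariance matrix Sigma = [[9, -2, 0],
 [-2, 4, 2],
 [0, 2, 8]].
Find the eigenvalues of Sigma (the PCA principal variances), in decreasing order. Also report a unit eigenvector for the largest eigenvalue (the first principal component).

Step 1 — characteristic polynomial p(λ) = det(λI - Sigma) = λ³ - tr·λ² + c_1·λ - det, where tr = trace, c_1 = sum of the principal 2×2 minors, det = det(Sigma):
  tr = 9 + 4 + 8 = 21,
  c_1 = (9·4 - (-2)²) + (9·8 - (0)²) + (4·8 - (2)²) = 32 + 72 + 28 = 132,
  det = 9·(4·8 - (2)²) - (-2)·((-2)·8 - (2)·(0)) + (0)·((-2)·(2) - 4·(0)) = 9·(28) - (-2)·(-16) + (0)·(-4) = 220.
  So p(λ) = λ³ - 21λ² + 132λ - 220.
Step 2 — look for an integer root (rational root theorem: any rational root is an integer divisor of 220). Testing λ = 10:
  p(10) = 1000 - 2100 + 1320 - 220 = 0  ✓
  Dividing out (λ - 10): p(λ) = (λ - 10)(λ² - 11λ + 22).
Step 3 — remaining eigenvalues from the quadratic λ² - 11λ + 22 = 0:
  Δ = 11² - 4·22 = 121 - 88 = 33,  λ = (11 ± √33)/2 = (11 ± 5.7446)/2 ≈ 8.3723 or 2.6277.
  Sorted: λ_1 = 10,  λ_2 = 8.3723,  λ_3 = 2.6277  (check: sum = 21 = tr ✓).

Step 4 — unit eigenvector for λ_1 = 10: v spans the null space of (Sigma - λ_1 I), whose rows are
  r_1 = (-1, -2, 0),  r_2 = (-2, -6, 2),  r_3 = (0, 2, -2).
  v is orthogonal to every row, so take v ∝ r_1 × r_2 = ((-2)·(2) - (0)·(-6), (0)·(-2) - (-1)·(2), (-1)·(-6) - (-2)·(-2)) = (-4, 2, 2).
  Rescale (divide by 2; multiply by -1 so the first nonzero entry is positive): u = (2, -1, -1).
  ||u|| = √((2)² + (-1)² + (-1)²) = √(6) ≈ 2.4495,  v_1 = u/||u|| ≈ (0.8165, -0.4082, -0.4082) (||v_1|| = 1).

λ_1 = 10,  λ_2 = 8.3723,  λ_3 = 2.6277;  v_1 ≈ (0.8165, -0.4082, -0.4082)


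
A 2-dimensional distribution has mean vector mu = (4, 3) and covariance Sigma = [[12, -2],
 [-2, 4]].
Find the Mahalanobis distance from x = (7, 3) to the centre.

Step 1 — centre the observation: (x - mu) = (3, 0).

Step 2 — invert Sigma. det(Sigma) = 12·4 - (-2)² = 44.
  Sigma^{-1} = (1/det) · [[d, -b], [-b, a]] = [[0.0909, 0.0455],
 [0.0455, 0.2727]].

Step 3 — form the quadratic (x - mu)^T · Sigma^{-1} · (x - mu):
  Sigma^{-1} · (x - mu) = (0.2727, 0.1364).
  (x - mu)^T · [Sigma^{-1} · (x - mu)] = (3)·(0.2727) + (0)·(0.1364) = 0.8182.

Step 4 — take square root: d = √(0.8182) ≈ 0.9045.

d(x, mu) = √(0.8182) ≈ 0.9045


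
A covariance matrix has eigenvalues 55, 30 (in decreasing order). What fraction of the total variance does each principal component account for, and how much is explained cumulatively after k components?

Step 1 — total variance = trace(Sigma) = Σ λ_i = 55 + 30 = 85.

Step 2 — fraction explained by component i = λ_i / Σ λ:
  PC1: 55/85 = 0.6471
  PC2: 30/85 = 0.3529

Step 3 — cumulative fraction after k components = (λ_1 + ... + λ_k) / Σ λ:
  k = 1: 55/85 = 0.6471
  k = 2: (55 + 30)/85 = 85/85 = 1

Summary (fraction, with percent):

explained: PC1 0.6471 (64.71%), PC2 0.3529 (35.29%);  cumulative: 0.6471, 1


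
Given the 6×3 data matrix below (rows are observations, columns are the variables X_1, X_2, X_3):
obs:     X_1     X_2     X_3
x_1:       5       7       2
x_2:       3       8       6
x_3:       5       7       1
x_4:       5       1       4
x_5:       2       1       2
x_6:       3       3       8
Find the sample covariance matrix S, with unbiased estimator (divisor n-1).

Step 1 — column means:
  mean(X_1) = (5 + 3 + 5 + 5 + 2 + 3) / 6 = 23/6 = 3.8333
  mean(X_2) = (7 + 8 + 7 + 1 + 1 + 3) / 6 = 27/6 = 4.5
  mean(X_3) = (2 + 6 + 1 + 4 + 2 + 8) / 6 = 23/6 = 3.8333

Step 2 — sample covariance S[i,j] = (1/(n-1)) · Σ_k (x_{k,i} - mean_i) · (x_{k,j} - mean_j), with n-1 = 5.
  S[X_1,X_1] = ((1.1667)·(1.1667) + (-0.8333)·(-0.8333) + (1.1667)·(1.1667) + (1.1667)·(1.1667) + (-1.8333)·(-1.8333) + (-0.8333)·(-0.8333)) / 5 = 8.8333/5 = 1.7667
  S[X_1,X_2] = ((1.1667)·(2.5) + (-0.8333)·(3.5) + (1.1667)·(2.5) + (1.1667)·(-3.5) + (-1.8333)·(-3.5) + (-0.8333)·(-1.5)) / 5 = 6.5/5 = 1.3
  S[X_1,X_3] = ((1.1667)·(-1.8333) + (-0.8333)·(2.1667) + (1.1667)·(-2.8333) + (1.1667)·(0.1667) + (-1.8333)·(-1.8333) + (-0.8333)·(4.1667)) / 5 = -7.1667/5 = -1.4333
  S[X_2,X_2] = ((2.5)·(2.5) + (3.5)·(3.5) + (2.5)·(2.5) + (-3.5)·(-3.5) + (-3.5)·(-3.5) + (-1.5)·(-1.5)) / 5 = 51.5/5 = 10.3
  S[X_2,X_3] = ((2.5)·(-1.8333) + (3.5)·(2.1667) + (2.5)·(-2.8333) + (-3.5)·(0.1667) + (-3.5)·(-1.8333) + (-1.5)·(4.1667)) / 5 = -4.5/5 = -0.9
  S[X_3,X_3] = ((-1.8333)·(-1.8333) + (2.1667)·(2.1667) + (-2.8333)·(-2.8333) + (0.1667)·(0.1667) + (-1.8333)·(-1.8333) + (4.1667)·(4.1667)) / 5 = 36.8333/5 = 7.3667

S is symmetric (S[j,i] = S[i,j]). Assembling:

S = [[1.7667, 1.3, -1.4333],
 [1.3, 10.3, -0.9],
 [-1.4333, -0.9, 7.3667]]


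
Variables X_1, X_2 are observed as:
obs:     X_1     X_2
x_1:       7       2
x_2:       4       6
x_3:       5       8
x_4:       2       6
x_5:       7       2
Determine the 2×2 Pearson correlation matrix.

Step 1 — column means:
  mean(X_1) = (7 + 4 + 5 + 2 + 7) / 5 = 25/5 = 5
  mean(X_2) = (2 + 6 + 8 + 6 + 2) / 5 = 24/5 = 4.8

Step 2 — sample variances and covariances s[i,j] = (1/(n-1)) · Σ_k (x_{k,i} - mean_i) · (x_{k,j} - mean_j), with n-1 = 4:
  s[X_1,X_1] = ((2)·(2) + (-1)·(-1) + (0)·(0) + (-3)·(-3) + (2)·(2)) / 4 = 18/4 = 4.5
  s[X_1,X_2] = ((2)·(-2.8) + (-1)·(1.2) + (0)·(3.2) + (-3)·(1.2) + (2)·(-2.8)) / 4 = -16/4 = -4
  s[X_2,X_2] = ((-2.8)·(-2.8) + (1.2)·(1.2) + (3.2)·(3.2) + (1.2)·(1.2) + (-2.8)·(-2.8)) / 4 = 28.8/4 = 7.2
  Sample standard deviations s_i = √(s[i,i]):
  s(X_1) = √(4.5) = 2.1213
  s(X_2) = √(7.2) = 2.6833

Step 3 — r_{ij} = s_{ij} / (s_i · s_j):
  r[X_1,X_1] = 1 (diagonal).
  r[X_1,X_2] = -4 / (2.1213 · 2.6833) = -4 / 5.6921 = -0.7027
  r[X_2,X_2] = 1 (diagonal).

R is symmetric with unit diagonal. Assembling:

R = [[1, -0.7027],
 [-0.7027, 1]]


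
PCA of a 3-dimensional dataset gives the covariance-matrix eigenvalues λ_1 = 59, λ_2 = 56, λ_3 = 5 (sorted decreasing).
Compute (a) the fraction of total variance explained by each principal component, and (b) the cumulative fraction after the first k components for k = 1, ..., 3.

Step 1 — total variance = trace(Sigma) = Σ λ_i = 59 + 56 + 5 = 120.

Step 2 — fraction explained by component i = λ_i / Σ λ:
  PC1: 59/120 = 0.4917
  PC2: 56/120 = 0.4667
  PC3: 5/120 = 0.0417

Step 3 — cumulative fraction after k components = (λ_1 + ... + λ_k) / Σ λ:
  k = 1: 59/120 = 0.4917
  k = 2: (59 + 56)/120 = 115/120 = 0.9583
  k = 3: (59 + 56 + 5)/120 = 120/120 = 1

Summary (fraction, with percent):

explained: PC1 0.4917 (49.17%), PC2 0.4667 (46.67%), PC3 0.0417 (4.17%);  cumulative: 0.4917, 0.9583, 1


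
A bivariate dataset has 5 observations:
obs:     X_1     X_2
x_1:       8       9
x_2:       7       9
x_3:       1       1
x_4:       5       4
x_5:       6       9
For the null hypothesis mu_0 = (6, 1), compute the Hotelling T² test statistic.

Step 1 — sample mean vector:
  mean(X_1) = (8 + 7 + 1 + 5 + 6) / 5 = 27/5 = 5.4
  mean(X_2) = (9 + 9 + 1 + 4 + 9) / 5 = 32/5 = 6.4
  x̄ = (5.4, 6.4),  deviation x̄ - mu_0 = (5.4, 6.4) - (6, 1) = (-0.6, 5.4).

Step 2 — sample covariance matrix, S[i,j] = (1/(n-1)) · Σ_k (x_{k,i} - mean_i) · (x_{k,j} - mean_j), divisor n-1 = 4:
  S[X_1,X_1] = ((2.6)·(2.6) + (1.6)·(1.6) + (-4.4)·(-4.4) + (-0.4)·(-0.4) + (0.6)·(0.6)) / 4 = 29.2/4 = 7.3
  S[X_1,X_2] = ((2.6)·(2.6) + (1.6)·(2.6) + (-4.4)·(-5.4) + (-0.4)·(-2.4) + (0.6)·(2.6)) / 4 = 37.2/4 = 9.3
  S[X_2,X_2] = ((2.6)·(2.6) + (2.6)·(2.6) + (-5.4)·(-5.4) + (-2.4)·(-2.4) + (2.6)·(2.6)) / 4 = 55.2/4 = 13.8
  S = [[7.3, 9.3],
 [9.3, 13.8]].

Step 3 — invert S. det(S) = 7.3·13.8 - (9.3)² = 14.25.
  S^{-1} = (1/det) · [[d, -b], [-b, a]] = [[0.9684, -0.6526],
 [-0.6526, 0.5123]].

Step 4 — quadratic form (x̄ - mu_0)^T · S^{-1} · (x̄ - mu_0):
  S^{-1} · (x̄ - mu_0) = (-4.1053, 3.1579),
  (x̄ - mu_0)^T · [...] = (-0.6)·(-4.1053) + (5.4)·(3.1579) = 19.5158.

Step 5 — scale by n: T² = 5 · 19.5158 = 97.5789.

T² ≈ 97.5789


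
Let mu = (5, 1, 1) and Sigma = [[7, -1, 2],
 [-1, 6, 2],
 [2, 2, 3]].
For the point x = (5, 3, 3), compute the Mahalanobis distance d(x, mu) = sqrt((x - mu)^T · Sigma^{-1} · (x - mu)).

Step 1 — centre the observation: (x - mu) = (0, 2, 2).

Step 2 — invert Sigma (cofactor / det for 3×3, or solve directly):
  Sigma^{-1} = [[0.2222, 0.1111, -0.2222],
 [0.1111, 0.2698, -0.254],
 [-0.2222, -0.254, 0.6508]].

Step 3 — form the quadratic (x - mu)^T · Sigma^{-1} · (x - mu):
  Sigma^{-1} · (x - mu) = (-0.2222, 0.0317, 0.7937).
  (x - mu)^T · [Sigma^{-1} · (x - mu)] = (0)·(-0.2222) + (2)·(0.0317) + (2)·(0.7937) = 1.6508.

Step 4 — take square root: d = √(1.6508) ≈ 1.2848.

d(x, mu) = √(1.6508) ≈ 1.2848


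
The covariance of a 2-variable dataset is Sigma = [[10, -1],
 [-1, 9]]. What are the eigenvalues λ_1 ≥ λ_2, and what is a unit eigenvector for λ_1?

Step 1 — characteristic polynomial of 2×2 Sigma:
  det(Sigma - λI) = λ² - trace · λ + det = 0.
  trace = 10 + 9 = 19, det = 10·9 - (-1)² = 89.
Step 2 — discriminant:
  Δ = trace² - 4·det = 361 - 356 = 5.
Step 3 — eigenvalues:
  λ = (trace ± √Δ)/2 = (19 ± 2.2361)/2,
  λ_1 = 10.618,  λ_2 = 8.382.

Step 4 — unit eigenvector for λ_1: solve (Sigma - λ_1 I)v = 0. First row:
  (10 - 10.618)·v_x + (-1)·v_y = 0, i.e. (-0.618)·v_x + (-1)·v_y = 0,
  so v ∝ (b, λ_1 - a) = (-1, 0.618); multiply by -1 so the first entry is positive: u = (1, -0.618).
  ||u|| = √((1)² + (-0.618)²) = √(1.382) ≈ 1.1756,
  v_1 = u/||u|| ≈ (0.8507, -0.5257) (||v_1|| = 1).

λ_1 = 10.618,  λ_2 = 8.382;  v_1 ≈ (0.8507, -0.5257)


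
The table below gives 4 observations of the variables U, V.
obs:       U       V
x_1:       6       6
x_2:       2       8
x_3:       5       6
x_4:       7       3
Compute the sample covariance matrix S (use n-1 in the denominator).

Step 1 — column means:
  mean(U) = (6 + 2 + 5 + 7) / 4 = 20/4 = 5
  mean(V) = (6 + 8 + 6 + 3) / 4 = 23/4 = 5.75

Step 2 — sample covariance S[i,j] = (1/(n-1)) · Σ_k (x_{k,i} - mean_i) · (x_{k,j} - mean_j), with n-1 = 3.
  S[U,U] = ((1)·(1) + (-3)·(-3) + (0)·(0) + (2)·(2)) / 3 = 14/3 = 4.6667
  S[U,V] = ((1)·(0.25) + (-3)·(2.25) + (0)·(0.25) + (2)·(-2.75)) / 3 = -12/3 = -4
  S[V,V] = ((0.25)·(0.25) + (2.25)·(2.25) + (0.25)·(0.25) + (-2.75)·(-2.75)) / 3 = 12.75/3 = 4.25

S is symmetric (S[j,i] = S[i,j]). Assembling:

S = [[4.6667, -4],
 [-4, 4.25]]


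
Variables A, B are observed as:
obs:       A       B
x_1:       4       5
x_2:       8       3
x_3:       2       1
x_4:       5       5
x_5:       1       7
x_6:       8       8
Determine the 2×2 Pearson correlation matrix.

Step 1 — column means:
  mean(A) = (4 + 8 + 2 + 5 + 1 + 8) / 6 = 28/6 = 4.6667
  mean(B) = (5 + 3 + 1 + 5 + 7 + 8) / 6 = 29/6 = 4.8333

Step 2 — sample variances and covariances s[i,j] = (1/(n-1)) · Σ_k (x_{k,i} - mean_i) · (x_{k,j} - mean_j), with n-1 = 5:
  s[A,A] = ((-0.6667)·(-0.6667) + (3.3333)·(3.3333) + (-2.6667)·(-2.6667) + (0.3333)·(0.3333) + (-3.6667)·(-3.6667) + (3.3333)·(3.3333)) / 5 = 43.3333/5 = 8.6667
  s[A,B] = ((-0.6667)·(0.1667) + (3.3333)·(-1.8333) + (-2.6667)·(-3.8333) + (0.3333)·(0.1667) + (-3.6667)·(2.1667) + (3.3333)·(3.1667)) / 5 = 6.6667/5 = 1.3333
  s[B,B] = ((0.1667)·(0.1667) + (-1.8333)·(-1.8333) + (-3.8333)·(-3.8333) + (0.1667)·(0.1667) + (2.1667)·(2.1667) + (3.1667)·(3.1667)) / 5 = 32.8333/5 = 6.5667
  Sample standard deviations s_i = √(s[i,i]):
  s(A) = √(8.6667) = 2.9439
  s(B) = √(6.5667) = 2.5626

Step 3 — r_{ij} = s_{ij} / (s_i · s_j):
  r[A,A] = 1 (diagonal).
  r[A,B] = 1.3333 / (2.9439 · 2.5626) = 1.3333 / 7.5439 = 0.1767
  r[B,B] = 1 (diagonal).

R is symmetric with unit diagonal. Assembling:

R = [[1, 0.1767],
 [0.1767, 1]]


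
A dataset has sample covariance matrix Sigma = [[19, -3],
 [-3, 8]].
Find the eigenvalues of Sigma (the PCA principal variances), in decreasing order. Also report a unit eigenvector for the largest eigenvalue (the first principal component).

Step 1 — characteristic polynomial of 2×2 Sigma:
  det(Sigma - λI) = λ² - trace · λ + det = 0.
  trace = 19 + 8 = 27, det = 19·8 - (-3)² = 143.
Step 2 — discriminant:
  Δ = trace² - 4·det = 729 - 572 = 157.
Step 3 — eigenvalues:
  λ = (trace ± √Δ)/2 = (27 ± 12.53)/2,
  λ_1 = 19.765,  λ_2 = 7.235.

Step 4 — unit eigenvector for λ_1: solve (Sigma - λ_1 I)v = 0. First row:
  (19 - 19.765)·v_x + (-3)·v_y = 0, i.e. (-0.765)·v_x + (-3)·v_y = 0,
  so v ∝ (b, λ_1 - a) = (-3, 0.765); multiply by -1 so the first entry is positive: u = (3, -0.765).
  ||u|| = √((3)² + (-0.765)²) = √(9.5852) ≈ 3.096,
  v_1 = u/||u|| ≈ (0.969, -0.2471) (||v_1|| = 1).

λ_1 = 19.765,  λ_2 = 7.235;  v_1 ≈ (0.969, -0.2471)


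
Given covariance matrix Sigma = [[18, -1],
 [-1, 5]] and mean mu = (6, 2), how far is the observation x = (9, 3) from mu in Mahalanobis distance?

Step 1 — centre the observation: (x - mu) = (3, 1).

Step 2 — invert Sigma. det(Sigma) = 18·5 - (-1)² = 89.
  Sigma^{-1} = (1/det) · [[d, -b], [-b, a]] = [[0.0562, 0.0112],
 [0.0112, 0.2022]].

Step 3 — form the quadratic (x - mu)^T · Sigma^{-1} · (x - mu):
  Sigma^{-1} · (x - mu) = (0.1798, 0.236).
  (x - mu)^T · [Sigma^{-1} · (x - mu)] = (3)·(0.1798) + (1)·(0.236) = 0.7753.

Step 4 — take square root: d = √(0.7753) ≈ 0.8805.

d(x, mu) = √(0.7753) ≈ 0.8805


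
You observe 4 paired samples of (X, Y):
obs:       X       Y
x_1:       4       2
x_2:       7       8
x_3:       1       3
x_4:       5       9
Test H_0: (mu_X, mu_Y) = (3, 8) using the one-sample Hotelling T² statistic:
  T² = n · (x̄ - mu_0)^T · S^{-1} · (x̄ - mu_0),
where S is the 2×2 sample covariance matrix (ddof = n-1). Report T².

Step 1 — sample mean vector:
  mean(X) = (4 + 7 + 1 + 5) / 4 = 17/4 = 4.25
  mean(Y) = (2 + 8 + 3 + 9) / 4 = 22/4 = 5.5
  x̄ = (4.25, 5.5),  deviation x̄ - mu_0 = (4.25, 5.5) - (3, 8) = (1.25, -2.5).

Step 2 — sample covariance matrix, S[i,j] = (1/(n-1)) · Σ_k (x_{k,i} - mean_i) · (x_{k,j} - mean_j), divisor n-1 = 3:
  S[X,X] = ((-0.25)·(-0.25) + (2.75)·(2.75) + (-3.25)·(-3.25) + (0.75)·(0.75)) / 3 = 18.75/3 = 6.25
  S[X,Y] = ((-0.25)·(-3.5) + (2.75)·(2.5) + (-3.25)·(-2.5) + (0.75)·(3.5)) / 3 = 18.5/3 = 6.1667
  S[Y,Y] = ((-3.5)·(-3.5) + (2.5)·(2.5) + (-2.5)·(-2.5) + (3.5)·(3.5)) / 3 = 37/3 = 12.3333
  S = [[6.25, 6.1667],
 [6.1667, 12.3333]].

Step 3 — invert S. det(S) = 6.25·12.3333 - (6.1667)² = 39.0556.
  S^{-1} = (1/det) · [[d, -b], [-b, a]] = [[0.3158, -0.1579],
 [-0.1579, 0.16]].

Step 4 — quadratic form (x̄ - mu_0)^T · S^{-1} · (x̄ - mu_0):
  S^{-1} · (x̄ - mu_0) = (0.7895, -0.5974),
  (x̄ - mu_0)^T · [...] = (1.25)·(0.7895) + (-2.5)·(-0.5974) = 2.4804.

Step 5 — scale by n: T² = 4 · 2.4804 = 9.9218.

T² ≈ 9.9218


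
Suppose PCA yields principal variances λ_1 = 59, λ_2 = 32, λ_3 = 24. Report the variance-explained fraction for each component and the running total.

Step 1 — total variance = trace(Sigma) = Σ λ_i = 59 + 32 + 24 = 115.

Step 2 — fraction explained by component i = λ_i / Σ λ:
  PC1: 59/115 = 0.513
  PC2: 32/115 = 0.2783
  PC3: 24/115 = 0.2087

Step 3 — cumulative fraction after k components = (λ_1 + ... + λ_k) / Σ λ:
  k = 1: 59/115 = 0.513
  k = 2: (59 + 32)/115 = 91/115 = 0.7913
  k = 3: (59 + 32 + 24)/115 = 115/115 = 1

Summary (fraction, with percent):

explained: PC1 0.513 (51.3%), PC2 0.2783 (27.83%), PC3 0.2087 (20.87%);  cumulative: 0.513, 0.7913, 1


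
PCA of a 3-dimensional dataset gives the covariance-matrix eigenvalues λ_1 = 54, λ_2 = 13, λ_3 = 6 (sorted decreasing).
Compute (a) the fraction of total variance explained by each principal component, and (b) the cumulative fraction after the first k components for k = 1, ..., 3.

Step 1 — total variance = trace(Sigma) = Σ λ_i = 54 + 13 + 6 = 73.

Step 2 — fraction explained by component i = λ_i / Σ λ:
  PC1: 54/73 = 0.7397
  PC2: 13/73 = 0.1781
  PC3: 6/73 = 0.0822

Step 3 — cumulative fraction after k components = (λ_1 + ... + λ_k) / Σ λ:
  k = 1: 54/73 = 0.7397
  k = 2: (54 + 13)/73 = 67/73 = 0.9178
  k = 3: (54 + 13 + 6)/73 = 73/73 = 1

Summary (fraction, with percent):

explained: PC1 0.7397 (73.97%), PC2 0.1781 (17.81%), PC3 0.0822 (8.22%);  cumulative: 0.7397, 0.9178, 1


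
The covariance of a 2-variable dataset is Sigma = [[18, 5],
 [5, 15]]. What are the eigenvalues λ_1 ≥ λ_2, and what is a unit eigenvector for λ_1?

Step 1 — characteristic polynomial of 2×2 Sigma:
  det(Sigma - λI) = λ² - trace · λ + det = 0.
  trace = 18 + 15 = 33, det = 18·15 - (5)² = 245.
Step 2 — discriminant:
  Δ = trace² - 4·det = 1089 - 980 = 109.
Step 3 — eigenvalues:
  λ = (trace ± √Δ)/2 = (33 ± 10.4403)/2,
  λ_1 = 21.7202,  λ_2 = 11.2798.

Step 4 — unit eigenvector for λ_1: solve (Sigma - λ_1 I)v = 0. First row:
  (18 - 21.7202)·v_x + (5)·v_y = 0, i.e. (-3.7202)·v_x + (5)·v_y = 0,
  so v ∝ (b, λ_1 - a) = (5, 3.7202) = u.
  ||u|| = √((5)² + (3.7202)²) = √(38.8395) ≈ 6.2321,
  v_1 = u/||u|| ≈ (0.8023, 0.5969) (||v_1|| = 1).

λ_1 = 21.7202,  λ_2 = 11.2798;  v_1 ≈ (0.8023, 0.5969)


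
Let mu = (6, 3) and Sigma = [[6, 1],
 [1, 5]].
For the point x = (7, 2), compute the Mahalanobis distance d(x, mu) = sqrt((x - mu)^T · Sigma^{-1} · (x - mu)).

Step 1 — centre the observation: (x - mu) = (1, -1).

Step 2 — invert Sigma. det(Sigma) = 6·5 - (1)² = 29.
  Sigma^{-1} = (1/det) · [[d, -b], [-b, a]] = [[0.1724, -0.0345],
 [-0.0345, 0.2069]].

Step 3 — form the quadratic (x - mu)^T · Sigma^{-1} · (x - mu):
  Sigma^{-1} · (x - mu) = (0.2069, -0.2414).
  (x - mu)^T · [Sigma^{-1} · (x - mu)] = (1)·(0.2069) + (-1)·(-0.2414) = 0.4483.

Step 4 — take square root: d = √(0.4483) ≈ 0.6695.

d(x, mu) = √(0.4483) ≈ 0.6695


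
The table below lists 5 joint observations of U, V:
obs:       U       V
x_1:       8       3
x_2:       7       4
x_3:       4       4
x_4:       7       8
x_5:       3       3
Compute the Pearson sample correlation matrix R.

Step 1 — column means:
  mean(U) = (8 + 7 + 4 + 7 + 3) / 5 = 29/5 = 5.8
  mean(V) = (3 + 4 + 4 + 8 + 3) / 5 = 22/5 = 4.4

Step 2 — sample variances and covariances s[i,j] = (1/(n-1)) · Σ_k (x_{k,i} - mean_i) · (x_{k,j} - mean_j), with n-1 = 4:
  s[U,U] = ((2.2)·(2.2) + (1.2)·(1.2) + (-1.8)·(-1.8) + (1.2)·(1.2) + (-2.8)·(-2.8)) / 4 = 18.8/4 = 4.7
  s[U,V] = ((2.2)·(-1.4) + (1.2)·(-0.4) + (-1.8)·(-0.4) + (1.2)·(3.6) + (-2.8)·(-1.4)) / 4 = 5.4/4 = 1.35
  s[V,V] = ((-1.4)·(-1.4) + (-0.4)·(-0.4) + (-0.4)·(-0.4) + (3.6)·(3.6) + (-1.4)·(-1.4)) / 4 = 17.2/4 = 4.3
  Sample standard deviations s_i = √(s[i,i]):
  s(U) = √(4.7) = 2.1679
  s(V) = √(4.3) = 2.0736

Step 3 — r_{ij} = s_{ij} / (s_i · s_j):
  r[U,U] = 1 (diagonal).
  r[U,V] = 1.35 / (2.1679 · 2.0736) = 1.35 / 4.4956 = 0.3003
  r[V,V] = 1 (diagonal).

R is symmetric with unit diagonal. Assembling:

R = [[1, 0.3003],
 [0.3003, 1]]


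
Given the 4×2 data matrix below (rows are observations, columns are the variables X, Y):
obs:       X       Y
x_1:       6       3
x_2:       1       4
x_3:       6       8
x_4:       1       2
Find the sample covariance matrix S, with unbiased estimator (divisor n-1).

Step 1 — column means:
  mean(X) = (6 + 1 + 6 + 1) / 4 = 14/4 = 3.5
  mean(Y) = (3 + 4 + 8 + 2) / 4 = 17/4 = 4.25

Step 2 — sample covariance S[i,j] = (1/(n-1)) · Σ_k (x_{k,i} - mean_i) · (x_{k,j} - mean_j), with n-1 = 3.
  S[X,X] = ((2.5)·(2.5) + (-2.5)·(-2.5) + (2.5)·(2.5) + (-2.5)·(-2.5)) / 3 = 25/3 = 8.3333
  S[X,Y] = ((2.5)·(-1.25) + (-2.5)·(-0.25) + (2.5)·(3.75) + (-2.5)·(-2.25)) / 3 = 12.5/3 = 4.1667
  S[Y,Y] = ((-1.25)·(-1.25) + (-0.25)·(-0.25) + (3.75)·(3.75) + (-2.25)·(-2.25)) / 3 = 20.75/3 = 6.9167

S is symmetric (S[j,i] = S[i,j]). Assembling:

S = [[8.3333, 4.1667],
 [4.1667, 6.9167]]


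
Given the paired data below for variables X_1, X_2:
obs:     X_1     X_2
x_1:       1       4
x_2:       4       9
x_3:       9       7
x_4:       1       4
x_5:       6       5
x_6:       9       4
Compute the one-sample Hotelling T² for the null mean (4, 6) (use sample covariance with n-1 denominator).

Step 1 — sample mean vector:
  mean(X_1) = (1 + 4 + 9 + 1 + 6 + 9) / 6 = 30/6 = 5
  mean(X_2) = (4 + 9 + 7 + 4 + 5 + 4) / 6 = 33/6 = 5.5
  x̄ = (5, 5.5),  deviation x̄ - mu_0 = (5, 5.5) - (4, 6) = (1, -0.5).

Step 2 — sample covariance matrix, S[i,j] = (1/(n-1)) · Σ_k (x_{k,i} - mean_i) · (x_{k,j} - mean_j), divisor n-1 = 5:
  S[X_1,X_1] = ((-4)·(-4) + (-1)·(-1) + (4)·(4) + (-4)·(-4) + (1)·(1) + (4)·(4)) / 5 = 66/5 = 13.2
  S[X_1,X_2] = ((-4)·(-1.5) + (-1)·(3.5) + (4)·(1.5) + (-4)·(-1.5) + (1)·(-0.5) + (4)·(-1.5)) / 5 = 8/5 = 1.6
  S[X_2,X_2] = ((-1.5)·(-1.5) + (3.5)·(3.5) + (1.5)·(1.5) + (-1.5)·(-1.5) + (-0.5)·(-0.5) + (-1.5)·(-1.5)) / 5 = 21.5/5 = 4.3
  S = [[13.2, 1.6],
 [1.6, 4.3]].

Step 3 — invert S. det(S) = 13.2·4.3 - (1.6)² = 54.2.
  S^{-1} = (1/det) · [[d, -b], [-b, a]] = [[0.0793, -0.0295],
 [-0.0295, 0.2435]].

Step 4 — quadratic form (x̄ - mu_0)^T · S^{-1} · (x̄ - mu_0):
  S^{-1} · (x̄ - mu_0) = (0.0941, -0.1513),
  (x̄ - mu_0)^T · [...] = (1)·(0.0941) + (-0.5)·(-0.1513) = 0.1697.

Step 5 — scale by n: T² = 6 · 0.1697 = 1.0185.

T² ≈ 1.0185


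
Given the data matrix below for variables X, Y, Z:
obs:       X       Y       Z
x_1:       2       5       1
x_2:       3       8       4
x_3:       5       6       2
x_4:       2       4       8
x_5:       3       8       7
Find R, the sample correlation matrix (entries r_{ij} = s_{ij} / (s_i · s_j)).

Step 1 — column means:
  mean(X) = (2 + 3 + 5 + 2 + 3) / 5 = 15/5 = 3
  mean(Y) = (5 + 8 + 6 + 4 + 8) / 5 = 31/5 = 6.2
  mean(Z) = (1 + 4 + 2 + 8 + 7) / 5 = 22/5 = 4.4

Step 2 — sample variances and covariances s[i,j] = (1/(n-1)) · Σ_k (x_{k,i} - mean_i) · (x_{k,j} - mean_j), with n-1 = 4:
  s[X,X] = ((-1)·(-1) + (0)·(0) + (2)·(2) + (-1)·(-1) + (0)·(0)) / 4 = 6/4 = 1.5
  s[X,Y] = ((-1)·(-1.2) + (0)·(1.8) + (2)·(-0.2) + (-1)·(-2.2) + (0)·(1.8)) / 4 = 3/4 = 0.75
  s[X,Z] = ((-1)·(-3.4) + (0)·(-0.4) + (2)·(-2.4) + (-1)·(3.6) + (0)·(2.6)) / 4 = -5/4 = -1.25
  s[Y,Y] = ((-1.2)·(-1.2) + (1.8)·(1.8) + (-0.2)·(-0.2) + (-2.2)·(-2.2) + (1.8)·(1.8)) / 4 = 12.8/4 = 3.2
  s[Y,Z] = ((-1.2)·(-3.4) + (1.8)·(-0.4) + (-0.2)·(-2.4) + (-2.2)·(3.6) + (1.8)·(2.6)) / 4 = 0.6/4 = 0.15
  s[Z,Z] = ((-3.4)·(-3.4) + (-0.4)·(-0.4) + (-2.4)·(-2.4) + (3.6)·(3.6) + (2.6)·(2.6)) / 4 = 37.2/4 = 9.3
  Sample standard deviations s_i = √(s[i,i]):
  s(X) = √(1.5) = 1.2247
  s(Y) = √(3.2) = 1.7889
  s(Z) = √(9.3) = 3.0496

Step 3 — r_{ij} = s_{ij} / (s_i · s_j):
  r[X,X] = 1 (diagonal).
  r[X,Y] = 0.75 / (1.2247 · 1.7889) = 0.75 / 2.1909 = 0.3423
  r[X,Z] = -1.25 / (1.2247 · 3.0496) = -1.25 / 3.735 = -0.3347
  r[Y,Y] = 1 (diagonal).
  r[Y,Z] = 0.15 / (1.7889 · 3.0496) = 0.15 / 5.4553 = 0.0275
  r[Z,Z] = 1 (diagonal).

R is symmetric with unit diagonal. Assembling:

R = [[1, 0.3423, -0.3347],
 [0.3423, 1, 0.0275],
 [-0.3347, 0.0275, 1]]


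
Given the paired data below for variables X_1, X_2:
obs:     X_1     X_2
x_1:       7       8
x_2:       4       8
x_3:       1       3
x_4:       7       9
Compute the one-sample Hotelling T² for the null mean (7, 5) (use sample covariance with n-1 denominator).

Step 1 — sample mean vector:
  mean(X_1) = (7 + 4 + 1 + 7) / 4 = 19/4 = 4.75
  mean(X_2) = (8 + 8 + 3 + 9) / 4 = 28/4 = 7
  x̄ = (4.75, 7),  deviation x̄ - mu_0 = (4.75, 7) - (7, 5) = (-2.25, 2).

Step 2 — sample covariance matrix, S[i,j] = (1/(n-1)) · Σ_k (x_{k,i} - mean_i) · (x_{k,j} - mean_j), divisor n-1 = 3:
  S[X_1,X_1] = ((2.25)·(2.25) + (-0.75)·(-0.75) + (-3.75)·(-3.75) + (2.25)·(2.25)) / 3 = 24.75/3 = 8.25
  S[X_1,X_2] = ((2.25)·(1) + (-0.75)·(1) + (-3.75)·(-4) + (2.25)·(2)) / 3 = 21/3 = 7
  S[X_2,X_2] = ((1)·(1) + (1)·(1) + (-4)·(-4) + (2)·(2)) / 3 = 22/3 = 7.3333
  S = [[8.25, 7],
 [7, 7.3333]].

Step 3 — invert S. det(S) = 8.25·7.3333 - (7)² = 11.5.
  S^{-1} = (1/det) · [[d, -b], [-b, a]] = [[0.6377, -0.6087],
 [-0.6087, 0.7174]].

Step 4 — quadratic form (x̄ - mu_0)^T · S^{-1} · (x̄ - mu_0):
  S^{-1} · (x̄ - mu_0) = (-2.6522, 2.8043),
  (x̄ - mu_0)^T · [...] = (-2.25)·(-2.6522) + (2)·(2.8043) = 11.5761.

Step 5 — scale by n: T² = 4 · 11.5761 = 46.3043.

T² ≈ 46.3043
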